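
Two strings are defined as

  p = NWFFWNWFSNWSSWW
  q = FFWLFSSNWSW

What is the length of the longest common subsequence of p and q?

Match F (p #3, q #1), then F (p #4, q #2), then W (p #5, q #3), then F (p #8, q #5), then S (p #9, q #7), then N (p #10, q #8), then W (p #11, q #9), then S (p #13, q #10), then W (p #15, q #11) — 9 characters in the same relative order in both, and the DP table's final entry dp[15][11] is also 9, so no common subsequence is longer.

9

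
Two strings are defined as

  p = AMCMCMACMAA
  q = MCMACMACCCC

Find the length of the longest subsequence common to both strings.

Let dp[i][j] be the LCS length of the first i characters of p and the first j characters of q. dp[i][j] = dp[i-1][j-1]+1 when the i-th and j-th characters match, else max(dp[i-1][j], dp[i][j-1]).
    ·  M  C  M  A  C  M  A  C  C  C  C
 ·  0  0  0  0  0  0  0  0  0  0  0  0
 A  0  0  0  0  1  1  1  1  1  1  1  1
 M  0  1  1  1  1  1  2  2  2  2  2  2
 C  0  1  2  2  2  2  2  2  3  3  3  3
 M  0  1  2  3  3  3  3  3  3  3  3  3
 C  0  1  2  3  3  4  4  4  4  4  4  4
 M  0  1  2  3  3  4  5  5  5  5  5  5
 A  0  1  2  3  4  4  5  6  6  6  6  6
 C  0  1  2  3  4  5  5  6  7  7  7  7
 M  0  1  2  3  4  5  6  6  7  7  7  7
 A  0  1  2  3  4  5  6  7  7  7  7  7
 A  0  1  2  3  4  5  6  7  7  7  7  7
dp[11][11] = 7. One LCS (by backtracking along matches): MCMCMAC.

7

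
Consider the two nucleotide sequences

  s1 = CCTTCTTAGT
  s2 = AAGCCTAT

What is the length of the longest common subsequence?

Pick C (s1 #2, s2 #4), then C (s1 #5, s2 #5), then T (s1 #7, s2 #6), then A (s1 #8, s2 #7), then T (s1 #10, s2 #8); all 5 bases appear in both, in order, and the DP table's final entry dp[10][8] is also 5, so no common subsequence is longer.

5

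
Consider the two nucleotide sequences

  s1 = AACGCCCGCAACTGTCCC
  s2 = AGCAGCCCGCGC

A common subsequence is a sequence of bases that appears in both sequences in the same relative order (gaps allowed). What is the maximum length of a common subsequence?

Taking A at s1[1]=s2[1], A at s1[2]=s2[4], G at s1[4]=s2[5], C at s1[5]=s2[6], C at s1[6]=s2[7], C at s1[7]=s2[8], G at s1[8]=s2[9], C at s1[12]=s2[10], G at s1[14]=s2[11], C at s1[18]=s2[12] gives a common subsequence of length 10, and the DP table's final entry dp[18][12] is also 10, so no common subsequence is longer.

10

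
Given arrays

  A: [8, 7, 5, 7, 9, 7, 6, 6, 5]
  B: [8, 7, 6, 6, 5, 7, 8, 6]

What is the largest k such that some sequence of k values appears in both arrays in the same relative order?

Pick 8 at A[1]=B[1], then 7 at A[2]=B[2], then 5 at A[3]=B[5], then 7 at A[4]=B[6], then 6 at A[8]=B[8]; all 5 values appear in both, in order. Since dp[9][8] = 5, nothing longer is possible.

5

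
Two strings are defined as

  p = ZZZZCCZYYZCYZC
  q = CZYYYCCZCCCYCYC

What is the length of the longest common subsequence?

Pick Z [1,2], then Z [2,8], then C [5,10], then C [6,11], then Y [9,12], then C [11,13], then Y [12,14], then C [14,15]; all 8 characters appear in both, in order. Since dp[14][15] = 8, nothing longer is possible.

8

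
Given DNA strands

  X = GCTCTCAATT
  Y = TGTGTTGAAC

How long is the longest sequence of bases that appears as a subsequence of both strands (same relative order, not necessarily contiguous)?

Let dp[i][j] be the LCS length of the first i bases of X and the first j bases of Y. dp[i][j] = dp[i-1][j-1]+1 when the i-th and j-th bases match, else max(dp[i-1][j], dp[i][j-1]).
    ·  T  G  T  G  T  T  G  A  A  C
 ·  0  0  0  0  0  0  0  0  0  0  0
 G  0  0  1  1  1  1  1  1  1  1  1
 C  0  0  1  1  1  1  1  1  1  1  2
 T  0  1  1  2  2  2  2  2  2  2  2
 C  0  1  1  2  2  2  2  2  2  2  3
 T  0  1  1  2  2  3  3  3  3  3  3
 C  0  1  1  2  2  3  3  3  3  3  4
 A  0  1  1  2  2  3  3  3  4  4  4
 A  0  1  1  2  2  3  3  3  4  5  5
 T  0  1  1  2  2  3  4  4  4  5  5
 T  0  1  1  2  2  3  4  4  4  5  5
dp[10][10] = 5. One LCS (by backtracking along matches): GTTAA.

5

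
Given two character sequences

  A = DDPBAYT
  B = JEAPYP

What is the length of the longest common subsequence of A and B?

One common subsequence of length 2: P (A #3, B #4) → Y (A #6, B #5), and the DP table's final entry dp[7][6] is also 2, so no common subsequence is longer.

2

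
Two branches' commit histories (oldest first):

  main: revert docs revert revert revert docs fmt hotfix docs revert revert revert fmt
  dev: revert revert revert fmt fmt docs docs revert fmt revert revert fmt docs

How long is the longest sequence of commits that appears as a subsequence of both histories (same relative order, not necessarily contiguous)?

Match revert [1,1]; then revert [3,2]; then revert [4,3]; then docs [6,6]; then docs [9,7]; then revert [10,8]; then revert [11,10]; then revert [12,11]; then fmt [13,12] — 9 commits in the same relative order in both. Since dp[13][13] = 9, nothing longer is possible.

9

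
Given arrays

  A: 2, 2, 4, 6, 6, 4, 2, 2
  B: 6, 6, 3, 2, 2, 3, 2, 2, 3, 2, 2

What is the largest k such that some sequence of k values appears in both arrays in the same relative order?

4

Taking 2 [1,7] → 2 [2,8] → 2 [7,10] → 2 [8,11] gives a common subsequence of length 4. The LCS DP gives dp[8][11] = 4, so this is optimal.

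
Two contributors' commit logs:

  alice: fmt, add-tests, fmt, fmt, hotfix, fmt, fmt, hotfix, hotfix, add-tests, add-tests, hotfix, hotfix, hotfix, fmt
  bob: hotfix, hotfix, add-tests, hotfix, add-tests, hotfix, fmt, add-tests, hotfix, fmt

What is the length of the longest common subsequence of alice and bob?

7

Match hotfix [5,1], hotfix [8,2], hotfix [9,4], add-tests [10,5], add-tests [11,8], hotfix [14,9], fmt [15,10] — 7 commits in the same relative order in both. The LCS DP gives dp[15][10] = 7, so this is optimal.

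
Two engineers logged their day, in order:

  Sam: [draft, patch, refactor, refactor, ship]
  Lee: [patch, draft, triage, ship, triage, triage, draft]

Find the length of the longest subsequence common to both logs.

2

Pick draft (Sam #1, Lee #2), then ship (Sam #5, Lee #4); all 2 tasks appear in both, in order. Since dp[5][7] = 2, nothing longer is possible.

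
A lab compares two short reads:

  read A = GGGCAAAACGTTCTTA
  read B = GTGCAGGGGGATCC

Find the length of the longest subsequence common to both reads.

Taking G (read A #1, read B #1) → G (read A #3, read B #3) → C (read A #4, read B #4) → A (read A #5, read B #5) → A (read A #6, read B #11) → C (read A #9, read B #13) → C (read A #13, read B #14) gives a common subsequence of length 7. Since dp[16][14] = 7, nothing longer is possible.

7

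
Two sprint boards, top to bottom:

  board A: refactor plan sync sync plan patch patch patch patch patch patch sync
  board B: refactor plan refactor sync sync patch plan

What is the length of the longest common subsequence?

Pick refactor at board A[1]=board B[1]; then plan at board A[2]=board B[2]; then sync at board A[3]=board B[4]; then sync at board A[4]=board B[5]; then plan at board A[5]=board B[7]; all 5 tasks appear in both, in order. The LCS DP gives dp[12][7] = 5, so this is optimal.

5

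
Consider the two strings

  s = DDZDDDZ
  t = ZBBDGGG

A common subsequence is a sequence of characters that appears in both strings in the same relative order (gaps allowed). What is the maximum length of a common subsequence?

2

Pick Z at s[3]=t[1], D at s[4]=t[4]; all 2 characters appear in both, in order. Since dp[7][7] = 2, nothing longer is possible.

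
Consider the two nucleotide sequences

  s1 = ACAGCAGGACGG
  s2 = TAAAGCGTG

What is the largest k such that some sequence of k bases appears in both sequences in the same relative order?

7

Pick A at s1[1]=s2[2], A at s1[3]=s2[3], A at s1[6]=s2[4], G at s1[8]=s2[5], C at s1[10]=s2[6], G at s1[11]=s2[7], G at s1[12]=s2[9]; all 7 bases appear in both, in order, and the DP table's final entry dp[12][9] is also 7, so no common subsequence is longer.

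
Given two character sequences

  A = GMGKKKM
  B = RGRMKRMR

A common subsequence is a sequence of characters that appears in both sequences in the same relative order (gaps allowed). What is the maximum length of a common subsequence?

4

Pick G at A[1]=B[2], M at A[2]=B[4], K at A[4]=B[5], M at A[7]=B[7]; all 4 characters appear in both, in order. The LCS DP gives dp[7][8] = 4, so this is optimal.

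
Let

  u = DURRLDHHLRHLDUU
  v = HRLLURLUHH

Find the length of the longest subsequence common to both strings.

6

Let dp[i][j] be the LCS length of the first i characters of u and the first j characters of v. dp[i][j] = dp[i-1][j-1]+1 when the i-th and j-th characters match, else max(dp[i-1][j], dp[i][j-1]).
    ·  H  R  L  L  U  R  L  U  H  H
 ·  0  0  0  0  0  0  0  0  0  0  0
 D  0  0  0  0  0  0  0  0  0  0  0
 U  0  0  0  0  0  1  1  1  1  1  1
 R  0  0  1  1  1  1  2  2  2  2  2
 R  0  0  1  1  1  1  2  2  2  2  2
 L  0  0  1  2  2  2  2  3  3  3  3
 D  0  0  1  2  2  2  2  3  3  3  3
 H  0  1  1  2  2  2  2  3  3  4  4
 H  0  1  1  2  2  2  2  3  3  4  5
 L  0  1  1  2  3  3  3  3  3  4  5
 R  0  1  2  2  3  3  4  4  4  4  5
 H  0  1  2  2  3  3  4  4  4  5  5
 L  0  1  2  3  3  3  4  5  5  5  5
 D  0  1  2  3  3  3  4  5  5  5  5
 U  0  1  2  3  3  4  4  5  6  6  6
 U  0  1  2  3  3  4  4  5  6  6  6
dp[15][10] = 6. One LCS (by backtracking along matches): RLLRLU.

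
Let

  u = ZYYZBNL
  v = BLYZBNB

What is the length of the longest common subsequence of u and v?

4

One common subsequence of length 4: Y at u[3]=v[3], then Z at u[4]=v[4], then B at u[5]=v[5], then N at u[6]=v[6]. Since dp[7][7] = 4, nothing longer is possible.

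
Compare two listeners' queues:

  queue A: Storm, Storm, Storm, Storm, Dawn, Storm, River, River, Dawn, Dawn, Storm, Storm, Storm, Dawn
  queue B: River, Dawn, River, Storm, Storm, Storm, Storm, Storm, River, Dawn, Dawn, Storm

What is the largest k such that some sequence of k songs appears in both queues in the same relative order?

Taking Storm [1,4]; then Storm [2,5]; then Storm [3,6]; then Storm [4,7]; then Storm [6,8]; then River [8,9]; then Dawn [9,10]; then Dawn [10,11]; then Storm [13,12] gives a common subsequence of length 9. Since dp[14][12] = 9, nothing longer is possible.

9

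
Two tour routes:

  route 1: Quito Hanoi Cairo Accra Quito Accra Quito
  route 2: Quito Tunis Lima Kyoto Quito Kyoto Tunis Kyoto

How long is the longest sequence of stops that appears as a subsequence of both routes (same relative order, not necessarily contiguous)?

2

Pick Quito [1,1], Quito [5,5]; all 2 stops appear in both, in order. dp[7][8] = 2 confirms this is the maximum.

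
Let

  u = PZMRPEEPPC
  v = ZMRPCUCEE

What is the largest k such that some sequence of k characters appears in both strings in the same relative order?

6

Let dp[i][j] be the LCS length of the first i characters of u and the first j characters of v. dp[i][j] = dp[i-1][j-1]+1 when the i-th and j-th characters match, else max(dp[i-1][j], dp[i][j-1]).
    ·  Z  M  R  P  C  U  C  E  E
 ·  0  0  0  0  0  0  0  0  0  0
 P  0  0  0  0  1  1  1  1  1  1
 Z  0  1  1  1  1  1  1  1  1  1
 M  0  1  2  2  2  2  2  2  2  2
 R  0  1  2  3  3  3  3  3  3  3
 P  0  1  2  3  4  4  4  4  4  4
 E  0  1  2  3  4  4  4  4  5  5
 E  0  1  2  3  4  4  4  4  5  6
 P  0  1  2  3  4  4  4  4  5  6
 P  0  1  2  3  4  4  4  4  5  6
 C  0  1  2  3  4  5  5  5  5  6
dp[10][9] = 6. One LCS (by backtracking along matches): ZMRPEE.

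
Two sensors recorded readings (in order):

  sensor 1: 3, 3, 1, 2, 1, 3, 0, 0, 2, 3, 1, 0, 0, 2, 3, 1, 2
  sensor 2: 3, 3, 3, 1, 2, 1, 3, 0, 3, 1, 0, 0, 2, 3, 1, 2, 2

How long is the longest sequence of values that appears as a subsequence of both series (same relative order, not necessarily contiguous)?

One common subsequence of length 15: 3 [1,2] → 3 [2,3] → 1 [3,4] → 2 [4,5] → 1 [5,6] → 3 [6,7] → 0 [8,8] → 3 [10,9] → 1 [11,10] → 0 [12,11] → 0 [13,12] → 2 [14,13] → 3 [15,14] → 1 [16,15] → 2 [17,17]. Since dp[17][17] = 15, nothing longer is possible.

15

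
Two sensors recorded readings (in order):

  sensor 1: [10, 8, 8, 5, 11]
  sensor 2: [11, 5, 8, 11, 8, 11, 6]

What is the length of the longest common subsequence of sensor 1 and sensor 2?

Let dp[i][j] be the LCS length of the first i values of sensor 1 and the first j values of sensor 2. dp[i][j] = dp[i-1][j-1]+1 when the i-th and j-th values match, else max(dp[i-1][j], dp[i][j-1]).
    · 11  5  8 11  8 11  6
 ·  0  0  0  0  0  0  0  0
10  0  0  0  0  0  0  0  0
 8  0  0  0  1  1  1  1  1
 8  0  0  0  1  1  2  2  2
 5  0  0  1  1  1  2  2  2
11  0  1  1  1  2  2  3  3
dp[5][7] = 3. One LCS (by backtracking along matches): 8, 8, 11.

3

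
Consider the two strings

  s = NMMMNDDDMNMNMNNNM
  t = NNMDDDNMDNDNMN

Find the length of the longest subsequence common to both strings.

10

One common subsequence of length 10: N (s #1, t #2), then M (s #4, t #3), then D (s #6, t #4), then D (s #7, t #5), then D (s #8, t #6), then M (s #9, t #8), then N (s #10, t #10), then N (s #12, t #12), then M (s #13, t #13), then N (s #16, t #14). The LCS DP gives dp[17][14] = 10, so this is optimal.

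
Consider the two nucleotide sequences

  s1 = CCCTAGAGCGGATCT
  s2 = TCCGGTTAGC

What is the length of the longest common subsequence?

6

One common subsequence of length 6: C at s1[1]=s2[2] → C at s1[2]=s2[3] → T at s1[4]=s2[7] → A at s1[7]=s2[8] → G at s1[11]=s2[9] → C at s1[14]=s2[10]. dp[15][10] = 6 confirms this is the maximum.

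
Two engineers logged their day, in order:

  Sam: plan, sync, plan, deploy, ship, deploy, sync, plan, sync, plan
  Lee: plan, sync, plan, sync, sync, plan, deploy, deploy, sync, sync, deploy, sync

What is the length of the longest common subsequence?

7

One common subsequence of length 7: plan [1,3], then sync [2,5], then plan [3,6], then deploy [4,7], then deploy [6,8], then sync [7,10], then sync [9,12]. The LCS DP gives dp[10][12] = 7, so this is optimal.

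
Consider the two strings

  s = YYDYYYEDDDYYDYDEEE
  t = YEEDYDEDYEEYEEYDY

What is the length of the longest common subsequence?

9

One common subsequence of length 9: Y at s[1]=t[1], then Y at s[2]=t[5], then D at s[3]=t[8], then Y at s[4]=t[9], then Y at s[5]=t[12], then E at s[7]=t[14], then Y at s[12]=t[15], then D at s[13]=t[16], then Y at s[14]=t[17]. The LCS DP gives dp[18][17] = 9, so this is optimal.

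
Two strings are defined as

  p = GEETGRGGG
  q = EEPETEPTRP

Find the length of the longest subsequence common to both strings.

Pick E (p #2, q #4); then E (p #3, q #6); then T (p #4, q #8); then R (p #6, q #9); all 4 characters appear in both, in order. The LCS DP gives dp[9][10] = 4, so this is optimal.

4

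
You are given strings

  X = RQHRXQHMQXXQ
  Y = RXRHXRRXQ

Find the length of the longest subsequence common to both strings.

6

Pick R [1,1] → R [4,3] → H [7,4] → X [10,5] → X [11,8] → Q [12,9]; all 6 characters appear in both, in order. The LCS DP gives dp[12][9] = 6, so this is optimal.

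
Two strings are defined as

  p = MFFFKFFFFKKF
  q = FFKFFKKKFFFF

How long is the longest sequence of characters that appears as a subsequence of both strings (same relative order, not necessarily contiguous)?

8

Taking F [2,2] → F [3,4] → F [4,5] → K [5,8] → F [7,9] → F [8,10] → F [9,11] → F [12,12] gives a common subsequence of length 8. Since dp[12][12] = 8, nothing longer is possible.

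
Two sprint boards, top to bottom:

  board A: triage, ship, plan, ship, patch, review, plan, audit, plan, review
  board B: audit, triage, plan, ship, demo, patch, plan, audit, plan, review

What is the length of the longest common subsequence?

8

Pick triage at board A[1]=board B[2] → plan at board A[3]=board B[3] → ship at board A[4]=board B[4] → patch at board A[5]=board B[6] → plan at board A[7]=board B[7] → audit at board A[8]=board B[8] → plan at board A[9]=board B[9] → review at board A[10]=board B[10]; all 8 tasks appear in both, in order. Since dp[10][10] = 8, nothing longer is possible.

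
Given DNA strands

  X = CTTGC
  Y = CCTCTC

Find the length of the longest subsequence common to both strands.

4

Match C (X #1, Y #2); then T (X #2, Y #3); then T (X #3, Y #5); then C (X #5, Y #6) — 4 bases in the same relative order in both. The LCS DP gives dp[5][6] = 4, so this is optimal.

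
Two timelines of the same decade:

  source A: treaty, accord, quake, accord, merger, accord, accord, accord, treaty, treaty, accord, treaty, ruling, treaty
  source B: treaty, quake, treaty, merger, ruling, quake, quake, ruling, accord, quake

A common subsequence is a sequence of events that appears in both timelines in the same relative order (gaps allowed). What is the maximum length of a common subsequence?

4

Match treaty at source A[1]=source B[1], then quake at source A[3]=source B[2], then merger at source A[5]=source B[4], then accord at source A[6]=source B[9] — 4 events in the same relative order in both. dp[14][10] = 4 confirms this is the maximum.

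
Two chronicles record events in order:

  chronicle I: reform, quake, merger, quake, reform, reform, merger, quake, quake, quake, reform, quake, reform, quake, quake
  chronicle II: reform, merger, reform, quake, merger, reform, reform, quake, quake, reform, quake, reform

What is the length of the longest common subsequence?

10

Pick reform (chronicle I #1, chronicle II #3) → quake (chronicle I #2, chronicle II #4) → merger (chronicle I #3, chronicle II #5) → reform (chronicle I #5, chronicle II #6) → reform (chronicle I #6, chronicle II #7) → quake (chronicle I #9, chronicle II #8) → quake (chronicle I #10, chronicle II #9) → reform (chronicle I #11, chronicle II #10) → quake (chronicle I #12, chronicle II #11) → reform (chronicle I #13, chronicle II #12); all 10 events appear in both, in order, and the DP table's final entry dp[15][12] is also 10, so no common subsequence is longer.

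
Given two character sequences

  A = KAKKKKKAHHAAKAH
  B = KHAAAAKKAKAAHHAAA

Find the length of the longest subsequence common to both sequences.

11

Pick K at A[1]=B[1] → A at A[2]=B[6] → K at A[3]=B[7] → K at A[4]=B[8] → K at A[5]=B[10] → A at A[8]=B[12] → H at A[9]=B[13] → H at A[10]=B[14] → A at A[11]=B[15] → A at A[12]=B[16] → A at A[14]=B[17]; all 11 characters appear in both, in order. The LCS DP gives dp[15][17] = 11, so this is optimal.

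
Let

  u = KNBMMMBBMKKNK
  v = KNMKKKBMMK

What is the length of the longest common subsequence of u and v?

6

Match K at u[1]=v[1]; then N at u[2]=v[2]; then B at u[3]=v[7]; then M at u[6]=v[8]; then M at u[9]=v[9]; then K at u[13]=v[10] — 6 characters in the same relative order in both. Since dp[13][10] = 6, nothing longer is possible.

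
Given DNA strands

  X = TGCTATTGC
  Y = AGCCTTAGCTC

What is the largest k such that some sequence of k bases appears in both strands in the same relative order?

6

Let dp[i][j] be the LCS length of the first i bases of X and the first j bases of Y. dp[i][j] = dp[i-1][j-1]+1 when the i-th and j-th bases match, else max(dp[i-1][j], dp[i][j-1]).
    ·  A  G  C  C  T  T  A  G  C  T  C
 ·  0  0  0  0  0  0  0  0  0  0  0  0
 T  0  0  0  0  0  1  1  1  1  1  1  1
 G  0  0  1  1  1  1  1  1  2  2  2  2
 C  0  0  1  2  2  2  2  2  2  3  3  3
 T  0  0  1  2  2  3  3  3  3  3  4  4
 A  0  1  1  2  2  3  3  4  4  4  4  4
 T  0  1  1  2  2  3  4  4  4  4  5  5
 T  0  1  1  2  2  3  4  4  4  4  5  5
 G  0  1  2  2  2  3  4  4  5  5  5  5
 C  0  1  2  3  3  3  4  4  5  6  6  6
dp[9][11] = 6. One LCS (by backtracking along matches): GCTATC.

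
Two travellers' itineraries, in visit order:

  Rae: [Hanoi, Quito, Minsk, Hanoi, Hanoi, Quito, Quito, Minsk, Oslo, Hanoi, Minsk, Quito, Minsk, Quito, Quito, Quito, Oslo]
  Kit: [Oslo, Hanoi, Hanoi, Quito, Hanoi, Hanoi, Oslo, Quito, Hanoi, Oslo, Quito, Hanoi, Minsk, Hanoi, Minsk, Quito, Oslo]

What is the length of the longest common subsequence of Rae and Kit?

11

Pick Hanoi at Rae[1]=Kit[3], Quito at Rae[2]=Kit[4], Hanoi at Rae[4]=Kit[5], Hanoi at Rae[5]=Kit[6], Quito at Rae[6]=Kit[8], Quito at Rae[7]=Kit[11], Minsk at Rae[8]=Kit[13], Hanoi at Rae[10]=Kit[14], Minsk at Rae[13]=Kit[15], Quito at Rae[16]=Kit[16], Oslo at Rae[17]=Kit[17]; all 11 stops appear in both, in order, and the DP table's final entry dp[17][17] is also 11, so no common subsequence is longer.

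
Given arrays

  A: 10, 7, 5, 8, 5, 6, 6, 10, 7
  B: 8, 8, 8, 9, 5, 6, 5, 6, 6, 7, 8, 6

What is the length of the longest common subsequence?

Let dp[i][j] be the LCS length of the first i values of A and the first j values of B. dp[i][j] = dp[i-1][j-1]+1 when the i-th and j-th values match, else max(dp[i-1][j], dp[i][j-1]).
    ·  8  8  8  9  5  6  5  6  6  7  8  6
 ·  0  0  0  0  0  0  0  0  0  0  0  0  0
10  0  0  0  0  0  0  0  0  0  0  0  0  0
 7  0  0  0  0  0  0  0  0  0  0  1  1  1
 5  0  0  0  0  0  1  1  1  1  1  1  1  1
 8  0  1  1  1  1  1  1  1  1  1  1  2  2
 5  0  1  1  1  1  2  2  2  2  2  2  2  2
 6  0  1  1  1  1  2  3  3  3  3  3  3  3
 6  0  1  1  1  1  2  3  3  4  4  4  4  4
10  0  1  1  1  1  2  3  3  4  4  4  4  4
 7  0  1  1  1  1  2  3  3  4  4  5  5  5
dp[9][12] = 5. One LCS (by backtracking along matches): 5, 5, 6, 6, 7.

5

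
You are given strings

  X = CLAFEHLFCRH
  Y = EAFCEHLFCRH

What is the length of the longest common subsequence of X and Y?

9

Let dp[i][j] be the LCS length of the first i characters of X and the first j characters of Y. dp[i][j] = dp[i-1][j-1]+1 when the i-th and j-th characters match, else max(dp[i-1][j], dp[i][j-1]).
    ·  E  A  F  C  E  H  L  F  C  R  H
 ·  0  0  0  0  0  0  0  0  0  0  0  0
 C  0  0  0  0  1  1  1  1  1  1  1  1
 L  0  0  0  0  1  1  1  2  2  2  2  2
 A  0  0  1  1  1  1  1  2  2  2  2  2
 F  0  0  1  2  2  2  2  2  3  3  3  3
 E  0  1  1  2  2  3  3  3  3  3  3  3
 H  0  1  1  2  2  3  4  4  4  4  4  4
 L  0  1  1  2  2  3  4  5  5  5  5  5
 F  0  1  1  2  2  3  4  5  6  6  6  6
 C  0  1  1  2  3  3  4  5  6  7  7  7
 R  0  1  1  2  3  3  4  5  6  7  8  8
 H  0  1  1  2  3  3  4  5  6  7  8  9
dp[11][11] = 9. One LCS (by backtracking along matches): AFEHLFCRH.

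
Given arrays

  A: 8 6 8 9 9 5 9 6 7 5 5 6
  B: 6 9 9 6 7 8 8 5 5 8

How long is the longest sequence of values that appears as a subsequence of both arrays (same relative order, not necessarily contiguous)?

7

Pick 6 [2,1], then 9 [5,2], then 9 [7,3], then 6 [8,4], then 7 [9,5], then 5 [10,8], then 5 [11,9]; all 7 values appear in both, in order. The LCS DP gives dp[12][10] = 7, so this is optimal.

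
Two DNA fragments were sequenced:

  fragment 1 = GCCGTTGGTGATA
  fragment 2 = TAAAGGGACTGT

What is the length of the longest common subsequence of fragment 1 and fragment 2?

6

Match G [1,5]; then G [4,6]; then G [7,7]; then T [9,10]; then G [10,11]; then T [12,12] — 6 bases in the same relative order in both. The LCS DP gives dp[13][12] = 6, so this is optimal.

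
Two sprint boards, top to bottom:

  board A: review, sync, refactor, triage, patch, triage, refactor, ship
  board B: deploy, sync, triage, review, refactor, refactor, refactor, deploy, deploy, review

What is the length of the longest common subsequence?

3

Match review (board A #1, board B #4); then refactor (board A #3, board B #6); then refactor (board A #7, board B #7) — 3 tasks in the same relative order in both. Since dp[8][10] = 3, nothing longer is possible.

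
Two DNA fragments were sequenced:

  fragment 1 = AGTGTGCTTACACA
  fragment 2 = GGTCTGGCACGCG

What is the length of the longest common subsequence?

8

Pick G at fragment 1[2]=fragment 2[2], T at fragment 1[3]=fragment 2[5], G at fragment 1[4]=fragment 2[6], G at fragment 1[6]=fragment 2[7], C at fragment 1[7]=fragment 2[8], A at fragment 1[10]=fragment 2[9], C at fragment 1[11]=fragment 2[10], C at fragment 1[13]=fragment 2[12]; all 8 bases appear in both, in order. The LCS DP gives dp[14][13] = 8, so this is optimal.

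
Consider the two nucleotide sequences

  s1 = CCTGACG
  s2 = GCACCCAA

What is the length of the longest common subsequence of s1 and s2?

One common subsequence of length 3: C [1,5], then C [2,6], then A [5,8]. The LCS DP gives dp[7][8] = 3, so this is optimal.

3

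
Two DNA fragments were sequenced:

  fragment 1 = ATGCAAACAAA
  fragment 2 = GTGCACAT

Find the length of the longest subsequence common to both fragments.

6

One common subsequence of length 6: T at fragment 1[2]=fragment 2[2], G at fragment 1[3]=fragment 2[3], C at fragment 1[4]=fragment 2[4], A at fragment 1[7]=fragment 2[5], C at fragment 1[8]=fragment 2[6], A at fragment 1[9]=fragment 2[7]. Since dp[11][8] = 6, nothing longer is possible.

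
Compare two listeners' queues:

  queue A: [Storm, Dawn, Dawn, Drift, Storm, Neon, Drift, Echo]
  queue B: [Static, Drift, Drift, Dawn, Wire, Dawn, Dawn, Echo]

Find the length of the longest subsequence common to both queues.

3

One common subsequence of length 3: Dawn at queue A[2]=queue B[6], Dawn at queue A[3]=queue B[7], Echo at queue A[8]=queue B[8], and the DP table's final entry dp[8][8] is also 3, so no common subsequence is longer.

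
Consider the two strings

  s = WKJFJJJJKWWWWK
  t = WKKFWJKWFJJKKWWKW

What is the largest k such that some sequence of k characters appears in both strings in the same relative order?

Taking W [1,1] → K [2,3] → J [3,6] → F [4,9] → J [5,10] → J [6,11] → K [9,13] → W [10,14] → W [11,15] → W [13,17] gives a common subsequence of length 10. The LCS DP gives dp[14][17] = 10, so this is optimal.

10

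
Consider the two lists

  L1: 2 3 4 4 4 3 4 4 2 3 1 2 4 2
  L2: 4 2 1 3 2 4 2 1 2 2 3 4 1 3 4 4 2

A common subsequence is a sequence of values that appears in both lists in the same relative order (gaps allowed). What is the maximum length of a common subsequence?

8

Match 2 (L1 #1, L2 #2), 3 (L1 #2, L2 #4), 4 (L1 #3, L2 #6), 4 (L1 #4, L2 #12), 3 (L1 #6, L2 #14), 4 (L1 #8, L2 #15), 4 (L1 #13, L2 #16), 2 (L1 #14, L2 #17) — 8 values in the same relative order in both. Since dp[14][17] = 8, nothing longer is possible.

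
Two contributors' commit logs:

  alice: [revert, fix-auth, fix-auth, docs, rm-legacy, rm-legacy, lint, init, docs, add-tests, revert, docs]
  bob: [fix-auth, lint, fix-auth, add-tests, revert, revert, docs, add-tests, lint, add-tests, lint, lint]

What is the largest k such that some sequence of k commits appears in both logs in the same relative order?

One common subsequence of length 5: fix-auth (alice #2, bob #1); then fix-auth (alice #3, bob #3); then docs (alice #4, bob #7); then lint (alice #7, bob #9); then add-tests (alice #10, bob #10), and the DP table's final entry dp[12][12] is also 5, so no common subsequence is longer.

5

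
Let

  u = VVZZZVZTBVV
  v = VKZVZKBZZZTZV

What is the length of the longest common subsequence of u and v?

8

Let dp[i][j] be the LCS length of the first i characters of u and the first j characters of v. dp[i][j] = dp[i-1][j-1]+1 when the i-th and j-th characters match, else max(dp[i-1][j], dp[i][j-1]).
    ·  V  K  Z  V  Z  K  B  Z  Z  Z  T  Z  V
 ·  0  0  0  0  0  0  0  0  0  0  0  0  0  0
 V  0  1  1  1  1  1  1  1  1  1  1  1  1  1
 V  0  1  1  1  2  2  2  2  2  2  2  2  2  2
 Z  0  1  1  2  2  3  3  3  3  3  3  3  3  3
 Z  0  1  1  2  2  3  3  3  4  4  4  4  4  4
 Z  0  1  1  2  2  3  3  3  4  5  5  5  5  5
 V  0  1  1  2  3  3  3  3  4  5  5  5  5  6
 Z  0  1  1  2  3  4  4  4  4  5  6  6  6  6
 T  0  1  1  2  3  4  4  4  4  5  6  7  7  7
 B  0  1  1  2  3  4  4  5  5  5  6  7  7  7
 V  0  1  1  2  3  4  4  5  5  5  6  7  7  8
 V  0  1  1  2  3  4  4  5  5  5  6  7  7  8
dp[11][13] = 8. One LCS (by backtracking along matches): VVZZZZTV.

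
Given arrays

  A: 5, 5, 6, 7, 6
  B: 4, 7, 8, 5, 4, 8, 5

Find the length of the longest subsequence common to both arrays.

Let dp[i][j] be the LCS length of the first i values of A and the first j values of B. dp[i][j] = dp[i-1][j-1]+1 when the i-th and j-th values match, else max(dp[i-1][j], dp[i][j-1]).
    ·  4  7  8  5  4  8  5
 ·  0  0  0  0  0  0  0  0
 5  0  0  0  0  1  1  1  1
 5  0  0  0  0  1  1  1  2
 6  0  0  0  0  1  1  1  2
 7  0  0  1  1  1  1  1  2
 6  0  0  1  1  1  1  1  2
dp[5][7] = 2. One LCS (by backtracking along matches): 5, 5.

2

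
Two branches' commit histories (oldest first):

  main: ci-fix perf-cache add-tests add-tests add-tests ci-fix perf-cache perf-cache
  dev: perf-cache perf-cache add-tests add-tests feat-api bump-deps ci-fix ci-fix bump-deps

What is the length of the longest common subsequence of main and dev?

4

Match perf-cache (main #2, dev #2), add-tests (main #3, dev #3), add-tests (main #4, dev #4), ci-fix (main #6, dev #8) — 4 commits in the same relative order in both. The LCS DP gives dp[8][9] = 4, so this is optimal.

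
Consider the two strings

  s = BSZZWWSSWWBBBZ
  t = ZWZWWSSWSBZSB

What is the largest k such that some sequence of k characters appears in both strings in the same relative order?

Taking Z [3,1]; then Z [4,3]; then W [5,4]; then W [6,5]; then S [7,6]; then S [8,7]; then W [9,8]; then B [11,10]; then B [13,13] gives a common subsequence of length 9. Since dp[14][13] = 9, nothing longer is possible.

9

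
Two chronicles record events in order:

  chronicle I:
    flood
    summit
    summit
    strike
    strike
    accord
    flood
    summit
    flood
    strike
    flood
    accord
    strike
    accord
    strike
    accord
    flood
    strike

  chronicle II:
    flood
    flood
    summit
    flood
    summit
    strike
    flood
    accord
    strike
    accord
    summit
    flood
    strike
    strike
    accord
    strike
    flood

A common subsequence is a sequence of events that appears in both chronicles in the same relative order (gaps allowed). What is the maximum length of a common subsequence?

Taking flood (chronicle I #1, chronicle II #2) → summit (chronicle I #2, chronicle II #3) → summit (chronicle I #3, chronicle II #5) → strike (chronicle I #4, chronicle II #6) → strike (chronicle I #5, chronicle II #9) → accord (chronicle I #6, chronicle II #10) → summit (chronicle I #8, chronicle II #11) → flood (chronicle I #9, chronicle II #12) → strike (chronicle I #10, chronicle II #13) → strike (chronicle I #13, chronicle II #14) → accord (chronicle I #14, chronicle II #15) → strike (chronicle I #15, chronicle II #16) → flood (chronicle I #17, chronicle II #17) gives a common subsequence of length 13. Since dp[18][17] = 13, nothing longer is possible.

13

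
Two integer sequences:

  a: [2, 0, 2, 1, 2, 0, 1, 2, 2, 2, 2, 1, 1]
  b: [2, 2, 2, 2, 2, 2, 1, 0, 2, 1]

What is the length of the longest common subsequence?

Let dp[i][j] be the LCS length of the first i values of a and the first j values of b. dp[i][j] = dp[i-1][j-1]+1 when the i-th and j-th values match, else max(dp[i-1][j], dp[i][j-1]).
    ·  2  2  2  2  2  2  1  0  2  1
 ·  0  0  0  0  0  0  0  0  0  0  0
 2  0  1  1  1  1  1  1  1  1  1  1
 0  0  1  1  1  1  1  1  1  2  2  2
 2  0  1  2  2  2  2  2  2  2  3  3
 1  0  1  2  2  2  2  2  3  3  3  4
 2  0  1  2  3  3  3  3  3  3  4  4
 0  0  1  2  3  3  3  3  3  4  4  4
 1  0  1  2  3  3  3  3  4  4  4  5
 2  0  1  2  3  4  4  4  4  4  5  5
 2  0  1  2  3  4  5  5  5  5  5  5
 2  0  1  2  3  4  5  6  6  6  6  6
 2  0  1  2  3  4  5  6  6  6  7  7
 1  0  1  2  3  4  5  6  7  7  7  8
 1  0  1  2  3  4  5  6  7  7  7  8
dp[13][10] = 8. One LCS (by backtracking along matches): 2, 2, 2, 2, 2, 2, 2, 1.

8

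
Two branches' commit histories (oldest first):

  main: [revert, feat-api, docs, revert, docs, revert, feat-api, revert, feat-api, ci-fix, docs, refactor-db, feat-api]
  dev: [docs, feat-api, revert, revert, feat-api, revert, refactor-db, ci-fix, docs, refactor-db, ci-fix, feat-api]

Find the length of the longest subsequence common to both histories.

Match feat-api at main[2]=dev[2], revert at main[4]=dev[3], revert at main[6]=dev[4], feat-api at main[7]=dev[5], revert at main[8]=dev[6], ci-fix at main[10]=dev[8], docs at main[11]=dev[9], refactor-db at main[12]=dev[10], feat-api at main[13]=dev[12] — 9 commits in the same relative order in both. The LCS DP gives dp[13][12] = 9, so this is optimal.

9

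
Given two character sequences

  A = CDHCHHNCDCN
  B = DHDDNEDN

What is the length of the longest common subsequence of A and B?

5

Let dp[i][j] be the LCS length of the first i characters of A and the first j characters of B. dp[i][j] = dp[i-1][j-1]+1 when the i-th and j-th characters match, else max(dp[i-1][j], dp[i][j-1]).
    ·  D  H  D  D  N  E  D  N
 ·  0  0  0  0  0  0  0  0  0
 C  0  0  0  0  0  0  0  0  0
 D  0  1  1  1  1  1  1  1  1
 H  0  1  2  2  2  2  2  2  2
 C  0  1  2  2  2  2  2  2  2
 H  0  1  2  2  2  2  2  2  2
 H  0  1  2  2  2  2  2  2  2
 N  0  1  2  2  2  3  3  3  3
 C  0  1  2  2  2  3  3  3  3
 D  0  1  2  3  3  3  3  4  4
 C  0  1  2  3  3  3  3  4  4
 N  0  1  2  3  3  4  4  4  5
dp[11][8] = 5. One LCS (by backtracking along matches): DHNDN.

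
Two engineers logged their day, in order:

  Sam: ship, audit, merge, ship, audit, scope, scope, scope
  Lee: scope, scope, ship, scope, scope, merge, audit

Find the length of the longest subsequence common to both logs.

3

Taking ship [1,3]; then merge [3,6]; then audit [5,7] gives a common subsequence of length 3, and the DP table's final entry dp[8][7] is also 3, so no common subsequence is longer.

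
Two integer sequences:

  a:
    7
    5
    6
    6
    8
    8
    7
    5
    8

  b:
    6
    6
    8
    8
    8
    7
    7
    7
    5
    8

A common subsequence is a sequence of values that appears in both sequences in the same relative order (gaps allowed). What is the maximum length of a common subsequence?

7

Let dp[i][j] be the LCS length of the first i values of a and the first j values of b. dp[i][j] = dp[i-1][j-1]+1 when the i-th and j-th values match, else max(dp[i-1][j], dp[i][j-1]).
    ·  6  6  8  8  8  7  7  7  5  8
 ·  0  0  0  0  0  0  0  0  0  0  0
 7  0  0  0  0  0  0  1  1  1  1  1
 5  0  0  0  0  0  0  1  1  1  2  2
 6  0  1  1  1  1  1  1  1  1  2  2
 6  0  1  2  2  2  2  2  2  2  2  2
 8  0  1  2  3  3  3  3  3  3  3  3
 8  0  1  2  3  4  4  4  4  4  4  4
 7  0  1  2  3  4  4  5  5  5  5  5
 5  0  1  2  3  4  4  5  5  5  6  6
 8  0  1  2  3  4  5  5  5  5  6  7
dp[9][10] = 7. One LCS (by backtracking along matches): 6, 6, 8, 8, 7, 5, 8.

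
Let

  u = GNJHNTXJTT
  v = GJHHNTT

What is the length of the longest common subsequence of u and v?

Pick G [1,1], J [3,2], H [4,4], N [5,5], T [9,6], T [10,7]; all 6 characters appear in both, in order. The LCS DP gives dp[10][7] = 6, so this is optimal.

6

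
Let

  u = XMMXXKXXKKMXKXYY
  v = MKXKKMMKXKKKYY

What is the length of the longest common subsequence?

10

One common subsequence of length 10: X at u[1]=v[3]; then M at u[2]=v[6]; then M at u[3]=v[7]; then K at u[6]=v[8]; then X at u[8]=v[9]; then K at u[9]=v[10]; then K at u[10]=v[11]; then K at u[13]=v[12]; then Y at u[15]=v[13]; then Y at u[16]=v[14]. dp[16][14] = 10 confirms this is the maximum.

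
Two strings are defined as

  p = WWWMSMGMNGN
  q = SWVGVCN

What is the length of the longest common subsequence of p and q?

Taking W (p #1, q #2); then G (p #7, q #4); then N (p #11, q #7) gives a common subsequence of length 3. dp[11][7] = 3 confirms this is the maximum.

3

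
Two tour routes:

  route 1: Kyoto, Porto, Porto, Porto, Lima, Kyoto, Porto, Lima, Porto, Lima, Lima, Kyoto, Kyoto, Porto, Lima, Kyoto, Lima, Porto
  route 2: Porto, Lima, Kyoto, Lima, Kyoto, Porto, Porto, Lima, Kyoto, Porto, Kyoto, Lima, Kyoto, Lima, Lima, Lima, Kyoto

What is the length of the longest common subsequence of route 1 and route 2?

Match Kyoto (route 1 #1, route 2 #5), then Porto (route 1 #3, route 2 #6), then Porto (route 1 #4, route 2 #7), then Lima (route 1 #5, route 2 #8), then Kyoto (route 1 #6, route 2 #9), then Porto (route 1 #7, route 2 #10), then Lima (route 1 #8, route 2 #12), then Lima (route 1 #10, route 2 #14), then Lima (route 1 #11, route 2 #15), then Lima (route 1 #15, route 2 #16), then Kyoto (route 1 #16, route 2 #17) — 11 stops in the same relative order in both, and the DP table's final entry dp[18][17] is also 11, so no common subsequence is longer.

11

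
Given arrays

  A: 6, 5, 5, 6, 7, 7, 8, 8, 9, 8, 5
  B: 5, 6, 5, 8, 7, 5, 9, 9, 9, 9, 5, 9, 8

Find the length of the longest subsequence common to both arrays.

Taking 6 [1,2]; then 5 [2,6]; then 5 [3,11]; then 9 [9,12]; then 8 [10,13] gives a common subsequence of length 5. dp[11][13] = 5 confirms this is the maximum.

5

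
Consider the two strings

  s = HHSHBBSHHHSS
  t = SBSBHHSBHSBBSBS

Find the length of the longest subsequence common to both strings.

8

Taking H at s[1]=t[5], H at s[2]=t[6], S at s[3]=t[7], H at s[4]=t[9], B at s[5]=t[11], B at s[6]=t[12], S at s[7]=t[13], S at s[12]=t[15] gives a common subsequence of length 8. The LCS DP gives dp[12][15] = 8, so this is optimal.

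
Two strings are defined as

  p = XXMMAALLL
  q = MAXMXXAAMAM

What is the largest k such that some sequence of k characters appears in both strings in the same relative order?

Taking X at p[1]=q[5]; then X at p[2]=q[6]; then M at p[3]=q[9]; then M at p[4]=q[11] gives a common subsequence of length 4. Since dp[9][11] = 4, nothing longer is possible.

4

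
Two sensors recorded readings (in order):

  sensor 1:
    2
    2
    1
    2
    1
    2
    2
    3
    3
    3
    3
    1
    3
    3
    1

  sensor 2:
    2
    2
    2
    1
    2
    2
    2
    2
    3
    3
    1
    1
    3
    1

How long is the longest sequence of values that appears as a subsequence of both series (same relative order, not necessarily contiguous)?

11

Match 2 (sensor 1 #1, sensor 2 #2); then 2 (sensor 1 #2, sensor 2 #3); then 1 (sensor 1 #3, sensor 2 #4); then 2 (sensor 1 #4, sensor 2 #6); then 2 (sensor 1 #6, sensor 2 #7); then 2 (sensor 1 #7, sensor 2 #8); then 3 (sensor 1 #8, sensor 2 #9); then 3 (sensor 1 #9, sensor 2 #10); then 1 (sensor 1 #12, sensor 2 #12); then 3 (sensor 1 #14, sensor 2 #13); then 1 (sensor 1 #15, sensor 2 #14) — 11 values in the same relative order in both. The LCS DP gives dp[15][14] = 11, so this is optimal.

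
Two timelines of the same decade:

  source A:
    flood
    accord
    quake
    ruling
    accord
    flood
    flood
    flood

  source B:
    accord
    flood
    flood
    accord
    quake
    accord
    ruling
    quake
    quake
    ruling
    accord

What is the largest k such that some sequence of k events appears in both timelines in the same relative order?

5

Pick flood (source A #1, source B #3), then accord (source A #2, source B #6), then quake (source A #3, source B #9), then ruling (source A #4, source B #10), then accord (source A #5, source B #11); all 5 events appear in both, in order, and the DP table's final entry dp[8][11] is also 5, so no common subsequence is longer.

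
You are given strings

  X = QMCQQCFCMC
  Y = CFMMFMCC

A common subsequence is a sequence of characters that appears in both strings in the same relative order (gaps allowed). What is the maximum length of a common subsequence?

Taking M at X[2]=Y[4]; then F at X[7]=Y[5]; then C at X[8]=Y[7]; then C at X[10]=Y[8] gives a common subsequence of length 4. The LCS DP gives dp[10][8] = 4, so this is optimal.

4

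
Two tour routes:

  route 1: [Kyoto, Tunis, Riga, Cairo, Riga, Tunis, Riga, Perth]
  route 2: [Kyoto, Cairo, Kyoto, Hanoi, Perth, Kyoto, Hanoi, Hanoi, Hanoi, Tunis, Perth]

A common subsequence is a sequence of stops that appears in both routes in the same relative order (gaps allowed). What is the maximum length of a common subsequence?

4

Match Kyoto [1,1] → Cairo [4,2] → Tunis [6,10] → Perth [8,11] — 4 stops in the same relative order in both, and the DP table's final entry dp[8][11] is also 4, so no common subsequence is longer.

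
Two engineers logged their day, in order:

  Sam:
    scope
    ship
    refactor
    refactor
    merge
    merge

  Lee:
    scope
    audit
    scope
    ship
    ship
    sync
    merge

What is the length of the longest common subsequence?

3

Match scope at Sam[1]=Lee[3], ship at Sam[2]=Lee[5], merge at Sam[6]=Lee[7] — 3 tasks in the same relative order in both. Since dp[6][7] = 3, nothing longer is possible.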